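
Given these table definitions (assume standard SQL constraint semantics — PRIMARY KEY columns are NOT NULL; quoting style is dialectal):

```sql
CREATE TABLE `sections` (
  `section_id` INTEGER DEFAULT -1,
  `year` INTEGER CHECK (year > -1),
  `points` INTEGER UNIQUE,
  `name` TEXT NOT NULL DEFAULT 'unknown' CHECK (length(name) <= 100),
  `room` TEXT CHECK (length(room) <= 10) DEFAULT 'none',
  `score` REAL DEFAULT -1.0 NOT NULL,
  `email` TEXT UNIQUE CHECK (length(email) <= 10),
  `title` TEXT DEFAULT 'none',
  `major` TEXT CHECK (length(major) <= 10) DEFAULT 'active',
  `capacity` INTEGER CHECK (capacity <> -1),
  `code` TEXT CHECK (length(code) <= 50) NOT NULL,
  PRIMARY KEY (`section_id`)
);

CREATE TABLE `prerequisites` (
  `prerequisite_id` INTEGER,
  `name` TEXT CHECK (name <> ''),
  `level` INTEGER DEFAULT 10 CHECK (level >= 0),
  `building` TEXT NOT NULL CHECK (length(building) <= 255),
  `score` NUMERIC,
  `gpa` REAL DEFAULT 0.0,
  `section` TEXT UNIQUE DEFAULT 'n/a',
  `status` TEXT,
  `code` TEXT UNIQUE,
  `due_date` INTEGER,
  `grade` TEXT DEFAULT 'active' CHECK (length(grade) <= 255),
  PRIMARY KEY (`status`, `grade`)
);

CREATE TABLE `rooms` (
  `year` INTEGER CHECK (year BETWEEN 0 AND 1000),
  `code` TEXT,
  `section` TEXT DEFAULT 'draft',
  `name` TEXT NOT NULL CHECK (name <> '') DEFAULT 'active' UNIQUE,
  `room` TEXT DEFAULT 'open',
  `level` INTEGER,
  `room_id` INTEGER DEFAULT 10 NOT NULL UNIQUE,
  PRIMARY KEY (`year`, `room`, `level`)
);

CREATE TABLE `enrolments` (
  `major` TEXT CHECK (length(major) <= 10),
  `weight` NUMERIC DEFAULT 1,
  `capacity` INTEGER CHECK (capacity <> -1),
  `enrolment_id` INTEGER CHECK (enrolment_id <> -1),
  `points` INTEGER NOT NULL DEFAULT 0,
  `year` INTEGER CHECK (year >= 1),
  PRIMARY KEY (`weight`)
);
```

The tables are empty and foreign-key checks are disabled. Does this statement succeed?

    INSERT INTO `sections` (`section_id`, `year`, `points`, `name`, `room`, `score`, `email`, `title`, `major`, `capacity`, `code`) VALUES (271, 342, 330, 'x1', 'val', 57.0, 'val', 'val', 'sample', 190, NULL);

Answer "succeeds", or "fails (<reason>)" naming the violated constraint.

fails (NOT NULL on code)

code is explicitly set to NULL, but code is declared NOT NULL.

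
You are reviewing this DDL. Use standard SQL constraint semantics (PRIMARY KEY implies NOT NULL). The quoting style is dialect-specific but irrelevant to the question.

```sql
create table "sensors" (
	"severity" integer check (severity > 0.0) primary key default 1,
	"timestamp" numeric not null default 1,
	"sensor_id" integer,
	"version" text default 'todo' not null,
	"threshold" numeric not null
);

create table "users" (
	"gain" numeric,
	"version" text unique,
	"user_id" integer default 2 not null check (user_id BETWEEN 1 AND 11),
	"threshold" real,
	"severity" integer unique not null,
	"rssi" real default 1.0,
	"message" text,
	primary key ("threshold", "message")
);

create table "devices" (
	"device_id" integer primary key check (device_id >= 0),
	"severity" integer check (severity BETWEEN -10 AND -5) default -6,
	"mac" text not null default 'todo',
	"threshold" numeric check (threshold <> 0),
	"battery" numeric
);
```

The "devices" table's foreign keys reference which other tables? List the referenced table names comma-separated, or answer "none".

none

No column in devices has a REFERENCES clause.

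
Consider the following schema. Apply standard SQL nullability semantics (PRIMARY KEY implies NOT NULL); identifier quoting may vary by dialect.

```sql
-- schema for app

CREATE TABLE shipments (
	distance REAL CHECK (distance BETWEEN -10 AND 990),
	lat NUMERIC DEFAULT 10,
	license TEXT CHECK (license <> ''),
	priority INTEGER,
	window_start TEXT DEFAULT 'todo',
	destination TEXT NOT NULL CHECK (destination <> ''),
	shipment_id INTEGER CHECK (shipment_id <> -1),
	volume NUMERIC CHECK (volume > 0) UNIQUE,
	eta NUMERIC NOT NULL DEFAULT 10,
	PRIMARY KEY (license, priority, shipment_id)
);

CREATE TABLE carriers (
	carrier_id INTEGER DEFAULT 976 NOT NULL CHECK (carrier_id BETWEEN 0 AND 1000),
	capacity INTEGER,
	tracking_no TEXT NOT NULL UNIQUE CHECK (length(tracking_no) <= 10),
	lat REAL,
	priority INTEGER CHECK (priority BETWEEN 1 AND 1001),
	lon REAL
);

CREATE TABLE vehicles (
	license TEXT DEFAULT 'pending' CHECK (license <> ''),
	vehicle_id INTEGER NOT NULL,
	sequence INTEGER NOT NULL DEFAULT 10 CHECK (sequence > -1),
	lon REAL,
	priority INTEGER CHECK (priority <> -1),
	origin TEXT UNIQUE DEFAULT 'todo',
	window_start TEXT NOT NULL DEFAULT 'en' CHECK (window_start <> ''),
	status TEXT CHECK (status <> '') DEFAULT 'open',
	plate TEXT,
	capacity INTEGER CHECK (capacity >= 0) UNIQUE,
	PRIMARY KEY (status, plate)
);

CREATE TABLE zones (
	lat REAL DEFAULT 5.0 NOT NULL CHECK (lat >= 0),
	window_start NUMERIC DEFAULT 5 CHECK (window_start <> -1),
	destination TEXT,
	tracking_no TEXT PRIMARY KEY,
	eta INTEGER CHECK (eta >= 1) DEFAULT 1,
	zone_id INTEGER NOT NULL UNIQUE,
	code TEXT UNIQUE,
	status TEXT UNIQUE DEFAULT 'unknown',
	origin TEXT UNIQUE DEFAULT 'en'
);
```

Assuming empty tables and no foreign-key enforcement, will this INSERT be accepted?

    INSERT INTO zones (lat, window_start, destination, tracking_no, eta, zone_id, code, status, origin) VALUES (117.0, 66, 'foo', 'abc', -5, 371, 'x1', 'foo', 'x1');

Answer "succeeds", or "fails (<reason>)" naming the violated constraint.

fails (CHECK on eta)

The value -5 for eta violates CHECK (eta >= 1).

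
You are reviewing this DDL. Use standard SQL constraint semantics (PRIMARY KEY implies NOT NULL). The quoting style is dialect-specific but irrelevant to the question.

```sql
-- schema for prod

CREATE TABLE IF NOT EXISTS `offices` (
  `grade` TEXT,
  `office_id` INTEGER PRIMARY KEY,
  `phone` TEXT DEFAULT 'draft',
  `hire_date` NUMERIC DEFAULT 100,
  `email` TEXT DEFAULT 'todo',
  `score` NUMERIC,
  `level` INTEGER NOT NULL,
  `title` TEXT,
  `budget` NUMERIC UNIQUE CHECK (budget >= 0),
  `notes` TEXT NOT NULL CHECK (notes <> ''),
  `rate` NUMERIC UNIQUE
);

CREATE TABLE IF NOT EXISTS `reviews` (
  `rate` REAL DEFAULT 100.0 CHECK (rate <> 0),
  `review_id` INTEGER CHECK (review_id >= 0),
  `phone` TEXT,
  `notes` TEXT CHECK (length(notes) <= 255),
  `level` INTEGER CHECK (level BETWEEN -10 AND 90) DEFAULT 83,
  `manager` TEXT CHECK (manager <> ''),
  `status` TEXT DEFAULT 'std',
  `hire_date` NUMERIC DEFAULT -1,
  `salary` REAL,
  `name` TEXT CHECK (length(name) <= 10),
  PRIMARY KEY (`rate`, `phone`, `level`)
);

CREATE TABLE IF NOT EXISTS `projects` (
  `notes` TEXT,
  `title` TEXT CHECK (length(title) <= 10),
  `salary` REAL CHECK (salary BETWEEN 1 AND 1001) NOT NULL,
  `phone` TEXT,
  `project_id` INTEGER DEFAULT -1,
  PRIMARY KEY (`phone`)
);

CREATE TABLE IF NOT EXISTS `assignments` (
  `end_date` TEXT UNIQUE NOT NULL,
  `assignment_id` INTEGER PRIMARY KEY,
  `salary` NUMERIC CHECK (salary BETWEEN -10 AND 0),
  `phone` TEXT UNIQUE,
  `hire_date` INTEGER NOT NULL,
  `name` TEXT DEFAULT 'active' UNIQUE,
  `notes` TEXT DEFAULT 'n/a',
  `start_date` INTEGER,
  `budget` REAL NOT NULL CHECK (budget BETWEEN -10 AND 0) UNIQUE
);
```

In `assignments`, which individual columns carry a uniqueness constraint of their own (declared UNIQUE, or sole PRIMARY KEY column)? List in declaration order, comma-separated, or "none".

end_date, assignment_id, phone, name, budget

- end_date: declared UNIQUE → unique.
- assignment_id: single-column PRIMARY KEY → unique.
- salary: no UNIQUE or single-column PK constraint.
- phone: declared UNIQUE → unique.
- hire_date: no UNIQUE or single-column PK constraint.
- name: declared UNIQUE → unique.
- notes: no UNIQUE or single-column PK constraint.
- start_date: no UNIQUE or single-column PK constraint.
- budget: declared UNIQUE → unique.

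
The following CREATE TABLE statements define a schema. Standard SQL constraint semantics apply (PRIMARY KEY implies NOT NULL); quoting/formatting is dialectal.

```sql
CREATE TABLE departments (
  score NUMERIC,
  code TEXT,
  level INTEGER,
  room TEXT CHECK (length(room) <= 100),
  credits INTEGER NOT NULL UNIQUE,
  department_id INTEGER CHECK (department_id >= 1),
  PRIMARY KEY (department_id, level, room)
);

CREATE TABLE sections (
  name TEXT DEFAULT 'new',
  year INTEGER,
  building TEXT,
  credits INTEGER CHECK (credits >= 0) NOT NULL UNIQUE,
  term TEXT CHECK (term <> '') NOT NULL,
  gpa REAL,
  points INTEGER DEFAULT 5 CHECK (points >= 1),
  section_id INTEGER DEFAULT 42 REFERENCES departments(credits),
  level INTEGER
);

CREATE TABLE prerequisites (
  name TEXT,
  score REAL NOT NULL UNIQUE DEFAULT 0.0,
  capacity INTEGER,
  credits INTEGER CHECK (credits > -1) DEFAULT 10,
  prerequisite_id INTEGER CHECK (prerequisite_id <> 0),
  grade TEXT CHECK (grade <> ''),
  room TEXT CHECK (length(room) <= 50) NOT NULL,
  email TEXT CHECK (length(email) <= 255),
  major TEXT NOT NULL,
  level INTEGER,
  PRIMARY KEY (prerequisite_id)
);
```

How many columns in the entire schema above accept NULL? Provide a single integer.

departments: 2 nullable (score, code — PK (department_id, level, room) and explicit NOT NULL columns excluded).
sections: 7 nullable (name, year, building, gpa, points, section_id, level — PK none and explicit NOT NULL columns excluded).
prerequisites: 6 nullable (name, capacity, credits, grade, email, level — PK (prerequisite_id) and explicit NOT NULL columns excluded).
Total: 2 + 7 + 6 = 15.

15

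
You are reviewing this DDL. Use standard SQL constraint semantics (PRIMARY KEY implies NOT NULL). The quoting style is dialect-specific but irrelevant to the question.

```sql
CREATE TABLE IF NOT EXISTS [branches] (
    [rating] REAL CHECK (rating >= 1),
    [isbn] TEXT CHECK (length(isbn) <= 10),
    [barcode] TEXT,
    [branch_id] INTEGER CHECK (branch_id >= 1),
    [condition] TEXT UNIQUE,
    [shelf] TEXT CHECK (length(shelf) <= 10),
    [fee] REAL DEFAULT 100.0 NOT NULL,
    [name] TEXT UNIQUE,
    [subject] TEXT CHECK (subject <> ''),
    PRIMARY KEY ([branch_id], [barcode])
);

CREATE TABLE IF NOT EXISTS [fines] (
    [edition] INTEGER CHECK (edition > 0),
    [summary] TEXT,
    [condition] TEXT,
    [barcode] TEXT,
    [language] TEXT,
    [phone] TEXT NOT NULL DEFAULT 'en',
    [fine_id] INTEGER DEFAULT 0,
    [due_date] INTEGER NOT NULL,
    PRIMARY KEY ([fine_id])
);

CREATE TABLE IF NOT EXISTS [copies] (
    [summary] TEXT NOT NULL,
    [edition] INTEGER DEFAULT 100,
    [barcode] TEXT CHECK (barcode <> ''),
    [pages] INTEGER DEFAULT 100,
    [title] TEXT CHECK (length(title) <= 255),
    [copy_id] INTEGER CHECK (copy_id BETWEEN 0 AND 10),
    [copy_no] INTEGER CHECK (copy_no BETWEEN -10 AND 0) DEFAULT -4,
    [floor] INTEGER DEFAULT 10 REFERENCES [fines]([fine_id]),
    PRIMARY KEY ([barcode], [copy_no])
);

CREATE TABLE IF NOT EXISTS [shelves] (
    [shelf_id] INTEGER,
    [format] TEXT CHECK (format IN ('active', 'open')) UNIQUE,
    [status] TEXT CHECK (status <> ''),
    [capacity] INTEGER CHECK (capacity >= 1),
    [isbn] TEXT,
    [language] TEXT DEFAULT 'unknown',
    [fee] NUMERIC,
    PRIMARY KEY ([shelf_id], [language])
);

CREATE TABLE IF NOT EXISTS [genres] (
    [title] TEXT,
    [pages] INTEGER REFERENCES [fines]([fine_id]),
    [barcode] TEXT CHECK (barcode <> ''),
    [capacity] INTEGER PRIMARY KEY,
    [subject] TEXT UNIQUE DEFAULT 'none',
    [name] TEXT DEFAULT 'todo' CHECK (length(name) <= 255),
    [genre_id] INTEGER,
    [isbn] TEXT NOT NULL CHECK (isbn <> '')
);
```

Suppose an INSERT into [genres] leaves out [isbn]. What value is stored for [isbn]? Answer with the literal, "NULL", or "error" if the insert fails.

isbn has no DEFAULT clause.
Omitting it would insert NULL, but it is declared NOT NULL, so the INSERT fails.

error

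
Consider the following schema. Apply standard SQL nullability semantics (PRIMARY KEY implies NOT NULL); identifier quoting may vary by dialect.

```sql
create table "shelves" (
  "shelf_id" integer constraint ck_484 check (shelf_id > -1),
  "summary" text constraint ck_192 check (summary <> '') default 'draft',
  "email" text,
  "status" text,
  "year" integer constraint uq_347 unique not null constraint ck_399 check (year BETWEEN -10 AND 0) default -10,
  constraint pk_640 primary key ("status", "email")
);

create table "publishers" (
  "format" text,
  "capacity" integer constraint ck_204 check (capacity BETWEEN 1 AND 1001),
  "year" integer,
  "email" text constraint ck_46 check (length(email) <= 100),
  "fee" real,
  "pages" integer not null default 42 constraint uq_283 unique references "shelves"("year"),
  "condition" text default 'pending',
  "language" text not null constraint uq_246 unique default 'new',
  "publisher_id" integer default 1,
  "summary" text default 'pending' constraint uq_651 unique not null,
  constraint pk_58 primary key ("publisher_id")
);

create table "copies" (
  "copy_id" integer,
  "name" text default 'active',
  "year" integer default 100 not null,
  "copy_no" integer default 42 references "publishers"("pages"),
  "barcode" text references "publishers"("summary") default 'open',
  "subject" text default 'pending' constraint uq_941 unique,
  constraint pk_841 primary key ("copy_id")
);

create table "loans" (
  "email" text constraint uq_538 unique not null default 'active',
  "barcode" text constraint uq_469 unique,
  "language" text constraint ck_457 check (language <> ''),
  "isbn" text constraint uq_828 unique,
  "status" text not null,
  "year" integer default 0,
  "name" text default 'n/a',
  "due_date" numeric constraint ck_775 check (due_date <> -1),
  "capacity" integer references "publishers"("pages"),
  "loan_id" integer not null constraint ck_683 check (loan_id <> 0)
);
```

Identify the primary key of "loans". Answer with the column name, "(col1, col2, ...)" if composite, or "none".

No column is declared PRIMARY KEY inline, and there is no table-level PRIMARY KEY clause in loans.

none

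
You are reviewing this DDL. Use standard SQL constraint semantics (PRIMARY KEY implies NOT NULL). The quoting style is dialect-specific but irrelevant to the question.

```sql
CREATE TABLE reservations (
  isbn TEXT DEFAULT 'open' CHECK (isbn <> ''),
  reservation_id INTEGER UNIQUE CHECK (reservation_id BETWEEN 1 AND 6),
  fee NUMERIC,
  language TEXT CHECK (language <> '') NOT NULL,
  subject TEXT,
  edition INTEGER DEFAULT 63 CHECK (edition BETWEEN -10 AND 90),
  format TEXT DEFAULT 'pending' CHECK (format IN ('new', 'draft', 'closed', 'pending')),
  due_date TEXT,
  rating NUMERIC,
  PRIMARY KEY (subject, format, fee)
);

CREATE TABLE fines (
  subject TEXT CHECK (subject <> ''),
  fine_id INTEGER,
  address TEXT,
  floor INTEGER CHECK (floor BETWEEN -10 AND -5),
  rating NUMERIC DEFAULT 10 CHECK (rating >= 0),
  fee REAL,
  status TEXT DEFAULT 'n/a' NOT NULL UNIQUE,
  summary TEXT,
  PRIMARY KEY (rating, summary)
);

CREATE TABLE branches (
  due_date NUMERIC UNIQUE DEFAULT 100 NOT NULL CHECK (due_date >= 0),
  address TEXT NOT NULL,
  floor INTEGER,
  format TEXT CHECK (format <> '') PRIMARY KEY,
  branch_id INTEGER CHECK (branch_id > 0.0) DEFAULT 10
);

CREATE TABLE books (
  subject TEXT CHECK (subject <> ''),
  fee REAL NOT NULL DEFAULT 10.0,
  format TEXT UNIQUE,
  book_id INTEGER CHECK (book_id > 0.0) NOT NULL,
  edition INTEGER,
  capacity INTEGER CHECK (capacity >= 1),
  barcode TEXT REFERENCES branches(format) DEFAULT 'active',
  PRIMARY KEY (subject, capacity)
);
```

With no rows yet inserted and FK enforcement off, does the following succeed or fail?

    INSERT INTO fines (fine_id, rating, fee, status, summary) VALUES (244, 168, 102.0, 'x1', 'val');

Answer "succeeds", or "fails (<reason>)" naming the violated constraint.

NOT NULL columns: rating is supplied; status is supplied; summary is supplied.
CHECK constraints: 168 satisfies (rating >= 0).
No constraint is violated.

succeeds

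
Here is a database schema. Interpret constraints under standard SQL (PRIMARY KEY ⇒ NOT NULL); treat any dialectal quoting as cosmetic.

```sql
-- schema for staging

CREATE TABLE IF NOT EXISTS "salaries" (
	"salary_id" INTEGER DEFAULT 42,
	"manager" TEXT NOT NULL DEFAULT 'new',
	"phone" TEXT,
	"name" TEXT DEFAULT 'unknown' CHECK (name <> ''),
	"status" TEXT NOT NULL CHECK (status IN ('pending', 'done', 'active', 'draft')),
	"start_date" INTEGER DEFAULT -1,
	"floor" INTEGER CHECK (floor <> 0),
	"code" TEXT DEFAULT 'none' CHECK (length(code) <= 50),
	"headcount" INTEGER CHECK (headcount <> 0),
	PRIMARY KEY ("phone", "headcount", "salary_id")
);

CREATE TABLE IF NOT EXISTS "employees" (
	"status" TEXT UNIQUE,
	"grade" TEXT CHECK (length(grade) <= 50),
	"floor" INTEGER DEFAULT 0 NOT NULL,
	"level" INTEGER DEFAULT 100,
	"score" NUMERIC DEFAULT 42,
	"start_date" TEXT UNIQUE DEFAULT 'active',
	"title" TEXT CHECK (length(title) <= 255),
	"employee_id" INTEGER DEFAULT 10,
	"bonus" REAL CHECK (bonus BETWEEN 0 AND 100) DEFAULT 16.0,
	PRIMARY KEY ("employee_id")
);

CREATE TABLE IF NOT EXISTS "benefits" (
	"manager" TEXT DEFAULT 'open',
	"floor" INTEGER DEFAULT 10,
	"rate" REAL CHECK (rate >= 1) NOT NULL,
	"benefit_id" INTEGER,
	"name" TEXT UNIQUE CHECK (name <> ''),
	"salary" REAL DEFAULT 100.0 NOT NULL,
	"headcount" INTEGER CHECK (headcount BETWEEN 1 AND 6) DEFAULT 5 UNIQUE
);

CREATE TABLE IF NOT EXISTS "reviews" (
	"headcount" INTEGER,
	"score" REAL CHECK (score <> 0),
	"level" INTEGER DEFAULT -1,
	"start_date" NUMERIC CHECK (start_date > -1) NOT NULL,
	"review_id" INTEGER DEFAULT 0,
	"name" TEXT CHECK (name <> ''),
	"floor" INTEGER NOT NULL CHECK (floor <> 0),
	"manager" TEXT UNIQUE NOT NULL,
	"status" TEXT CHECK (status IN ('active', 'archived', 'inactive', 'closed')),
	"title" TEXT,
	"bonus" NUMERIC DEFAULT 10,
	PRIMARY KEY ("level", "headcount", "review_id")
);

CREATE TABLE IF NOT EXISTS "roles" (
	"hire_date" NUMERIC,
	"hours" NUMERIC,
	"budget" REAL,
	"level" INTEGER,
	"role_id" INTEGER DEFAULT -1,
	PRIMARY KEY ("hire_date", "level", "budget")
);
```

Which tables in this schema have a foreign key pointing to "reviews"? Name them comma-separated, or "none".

none

No REFERENCES clause anywhere in the schema names reviews.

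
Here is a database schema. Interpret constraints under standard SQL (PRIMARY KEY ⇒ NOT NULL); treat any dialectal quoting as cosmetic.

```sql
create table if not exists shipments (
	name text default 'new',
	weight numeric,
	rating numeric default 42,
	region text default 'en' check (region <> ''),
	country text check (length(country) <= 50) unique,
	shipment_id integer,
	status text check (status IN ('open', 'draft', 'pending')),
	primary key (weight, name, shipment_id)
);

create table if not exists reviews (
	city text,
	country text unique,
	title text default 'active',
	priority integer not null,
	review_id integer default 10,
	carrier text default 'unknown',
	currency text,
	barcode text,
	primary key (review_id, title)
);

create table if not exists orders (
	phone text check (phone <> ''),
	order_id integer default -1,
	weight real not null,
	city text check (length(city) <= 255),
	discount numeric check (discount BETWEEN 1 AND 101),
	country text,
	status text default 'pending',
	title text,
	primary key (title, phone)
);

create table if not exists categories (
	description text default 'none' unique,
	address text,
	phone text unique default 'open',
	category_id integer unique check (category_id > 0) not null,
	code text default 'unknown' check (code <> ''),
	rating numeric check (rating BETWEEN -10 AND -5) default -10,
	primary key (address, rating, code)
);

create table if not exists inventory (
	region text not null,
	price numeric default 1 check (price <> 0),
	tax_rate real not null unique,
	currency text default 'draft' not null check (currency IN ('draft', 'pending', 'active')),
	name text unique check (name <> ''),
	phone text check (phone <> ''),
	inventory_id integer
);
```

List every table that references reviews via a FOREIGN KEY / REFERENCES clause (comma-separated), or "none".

No REFERENCES clause anywhere in the schema names reviews.

none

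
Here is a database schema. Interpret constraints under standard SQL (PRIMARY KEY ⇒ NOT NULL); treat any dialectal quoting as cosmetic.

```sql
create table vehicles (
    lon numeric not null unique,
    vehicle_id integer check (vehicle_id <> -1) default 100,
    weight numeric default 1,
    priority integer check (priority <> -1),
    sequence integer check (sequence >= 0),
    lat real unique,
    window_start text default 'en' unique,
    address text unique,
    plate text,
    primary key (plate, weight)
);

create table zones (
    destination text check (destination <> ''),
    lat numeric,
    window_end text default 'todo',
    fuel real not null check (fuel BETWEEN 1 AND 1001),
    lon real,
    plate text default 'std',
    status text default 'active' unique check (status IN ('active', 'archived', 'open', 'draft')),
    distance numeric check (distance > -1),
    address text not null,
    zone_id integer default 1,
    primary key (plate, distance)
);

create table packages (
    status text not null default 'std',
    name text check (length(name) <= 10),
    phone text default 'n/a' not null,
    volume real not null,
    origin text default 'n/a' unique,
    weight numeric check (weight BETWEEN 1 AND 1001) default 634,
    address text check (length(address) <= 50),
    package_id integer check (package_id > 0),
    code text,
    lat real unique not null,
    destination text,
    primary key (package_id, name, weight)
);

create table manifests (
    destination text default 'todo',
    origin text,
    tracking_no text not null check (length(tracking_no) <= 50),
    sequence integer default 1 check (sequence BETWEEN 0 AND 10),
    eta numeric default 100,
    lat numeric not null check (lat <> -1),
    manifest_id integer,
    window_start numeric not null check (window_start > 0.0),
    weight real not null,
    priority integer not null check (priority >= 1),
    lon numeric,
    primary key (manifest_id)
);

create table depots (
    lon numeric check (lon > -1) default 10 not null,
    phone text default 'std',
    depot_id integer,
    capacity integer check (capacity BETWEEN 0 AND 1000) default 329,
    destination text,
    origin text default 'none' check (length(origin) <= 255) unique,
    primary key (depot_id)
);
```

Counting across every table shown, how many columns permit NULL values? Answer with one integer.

vehicles: 6 nullable (vehicle_id, priority, sequence, lat, window_start, address — PK (plate, weight) and explicit NOT NULL columns excluded).
zones: 6 nullable (destination, lat, window_end, lon, status, zone_id — PK (plate, distance) and explicit NOT NULL columns excluded).
packages: 4 nullable (origin, address, code, destination — PK (package_id, name, weight) and explicit NOT NULL columns excluded).
manifests: 5 nullable (destination, origin, sequence, eta, lon — PK (manifest_id) and explicit NOT NULL columns excluded).
depots: 4 nullable (phone, capacity, destination, origin — PK (depot_id) and explicit NOT NULL columns excluded).
Total: 6 + 6 + 4 + 5 + 4 = 25.

25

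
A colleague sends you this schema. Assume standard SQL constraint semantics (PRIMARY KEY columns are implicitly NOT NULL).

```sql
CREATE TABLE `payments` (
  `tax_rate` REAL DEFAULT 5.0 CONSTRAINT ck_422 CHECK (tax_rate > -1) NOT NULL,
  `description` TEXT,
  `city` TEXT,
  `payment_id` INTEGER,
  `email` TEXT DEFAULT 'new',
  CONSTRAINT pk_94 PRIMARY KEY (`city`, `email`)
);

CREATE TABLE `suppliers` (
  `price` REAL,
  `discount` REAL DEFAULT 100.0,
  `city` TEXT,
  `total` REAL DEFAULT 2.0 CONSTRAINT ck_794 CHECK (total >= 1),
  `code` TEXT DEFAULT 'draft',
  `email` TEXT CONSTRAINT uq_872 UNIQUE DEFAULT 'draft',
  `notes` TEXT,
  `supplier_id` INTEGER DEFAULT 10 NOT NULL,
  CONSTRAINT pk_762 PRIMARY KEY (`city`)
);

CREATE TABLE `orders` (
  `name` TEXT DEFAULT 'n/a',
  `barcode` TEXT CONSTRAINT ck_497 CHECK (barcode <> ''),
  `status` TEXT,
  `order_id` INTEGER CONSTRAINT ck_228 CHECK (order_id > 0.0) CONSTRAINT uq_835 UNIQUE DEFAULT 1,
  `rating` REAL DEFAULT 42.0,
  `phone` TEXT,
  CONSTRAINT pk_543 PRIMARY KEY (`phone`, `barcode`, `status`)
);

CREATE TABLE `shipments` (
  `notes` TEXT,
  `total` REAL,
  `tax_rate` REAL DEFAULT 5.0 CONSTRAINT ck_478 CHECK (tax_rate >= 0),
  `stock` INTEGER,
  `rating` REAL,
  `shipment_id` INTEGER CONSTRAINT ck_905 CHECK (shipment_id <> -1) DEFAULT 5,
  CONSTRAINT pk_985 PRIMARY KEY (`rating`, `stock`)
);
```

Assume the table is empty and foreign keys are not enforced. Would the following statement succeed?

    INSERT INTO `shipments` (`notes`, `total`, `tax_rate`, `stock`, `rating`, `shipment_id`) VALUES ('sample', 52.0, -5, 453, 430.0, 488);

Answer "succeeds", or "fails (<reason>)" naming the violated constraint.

The value -5 for tax_rate violates CHECK (tax_rate >= 0).

fails (CHECK on tax_rate)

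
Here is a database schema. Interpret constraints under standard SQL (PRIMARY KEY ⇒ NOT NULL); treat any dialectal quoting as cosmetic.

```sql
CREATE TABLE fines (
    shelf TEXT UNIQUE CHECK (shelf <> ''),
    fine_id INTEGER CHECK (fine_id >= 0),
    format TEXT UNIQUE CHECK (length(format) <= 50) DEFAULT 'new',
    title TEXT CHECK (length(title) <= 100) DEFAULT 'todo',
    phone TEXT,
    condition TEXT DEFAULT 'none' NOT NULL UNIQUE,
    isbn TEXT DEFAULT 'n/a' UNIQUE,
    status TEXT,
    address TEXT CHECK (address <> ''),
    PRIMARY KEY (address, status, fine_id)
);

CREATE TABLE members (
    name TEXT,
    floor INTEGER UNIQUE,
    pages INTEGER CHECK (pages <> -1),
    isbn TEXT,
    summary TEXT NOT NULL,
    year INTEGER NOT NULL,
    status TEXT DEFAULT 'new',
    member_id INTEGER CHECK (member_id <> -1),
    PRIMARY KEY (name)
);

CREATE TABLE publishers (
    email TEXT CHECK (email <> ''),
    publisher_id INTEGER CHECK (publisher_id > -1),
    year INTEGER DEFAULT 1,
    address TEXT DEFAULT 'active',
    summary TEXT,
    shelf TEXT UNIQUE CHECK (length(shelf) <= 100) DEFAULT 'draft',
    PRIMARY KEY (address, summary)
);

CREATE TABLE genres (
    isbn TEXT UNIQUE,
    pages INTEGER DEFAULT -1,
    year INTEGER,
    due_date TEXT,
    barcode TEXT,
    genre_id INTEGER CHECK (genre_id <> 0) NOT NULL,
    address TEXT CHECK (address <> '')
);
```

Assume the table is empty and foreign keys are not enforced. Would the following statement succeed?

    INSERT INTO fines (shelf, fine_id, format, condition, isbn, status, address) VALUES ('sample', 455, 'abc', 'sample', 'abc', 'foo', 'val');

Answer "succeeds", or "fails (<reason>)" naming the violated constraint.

succeeds

NOT NULL columns: address is supplied; condition is supplied; fine_id is supplied; status is supplied.
CHECK constraints: 'sample' satisfies (shelf <> ''); 455 satisfies (fine_id >= 0); 'abc' satisfies (length(format) <= 50); 'val' satisfies (address <> '').
No constraint is violated.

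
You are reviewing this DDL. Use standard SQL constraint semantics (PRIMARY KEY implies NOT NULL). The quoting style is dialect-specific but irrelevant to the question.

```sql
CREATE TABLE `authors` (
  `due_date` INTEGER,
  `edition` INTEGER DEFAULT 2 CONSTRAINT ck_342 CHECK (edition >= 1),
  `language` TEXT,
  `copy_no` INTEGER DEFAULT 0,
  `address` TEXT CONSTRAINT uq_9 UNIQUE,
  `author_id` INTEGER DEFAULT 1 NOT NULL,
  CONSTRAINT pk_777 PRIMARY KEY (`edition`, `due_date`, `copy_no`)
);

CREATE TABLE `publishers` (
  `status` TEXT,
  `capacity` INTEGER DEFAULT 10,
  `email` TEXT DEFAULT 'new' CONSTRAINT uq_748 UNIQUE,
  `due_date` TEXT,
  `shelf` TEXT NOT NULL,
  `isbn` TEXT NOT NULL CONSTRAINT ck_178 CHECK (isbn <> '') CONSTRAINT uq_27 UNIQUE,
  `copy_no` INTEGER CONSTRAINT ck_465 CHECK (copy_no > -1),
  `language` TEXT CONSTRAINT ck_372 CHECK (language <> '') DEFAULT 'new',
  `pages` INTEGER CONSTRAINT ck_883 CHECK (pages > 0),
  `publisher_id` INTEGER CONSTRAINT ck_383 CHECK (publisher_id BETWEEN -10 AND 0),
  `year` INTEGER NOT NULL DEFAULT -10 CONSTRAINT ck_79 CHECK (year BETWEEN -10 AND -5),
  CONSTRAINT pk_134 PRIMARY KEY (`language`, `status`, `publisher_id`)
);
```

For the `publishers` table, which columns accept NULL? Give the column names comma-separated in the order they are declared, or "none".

- status: part of the PRIMARY KEY, which implies NOT NULL → not nullable.
- capacity: DEFAULT only fills an omitted column; an explicit NULL is still allowed → nullable.
- email: UNIQUE does not imply NOT NULL → nullable.
- due_date: no NOT NULL constraint applies → nullable.
- shelf: declared NOT NULL → not nullable.
- isbn: declared NOT NULL → not nullable.
- copy_no: CHECK does not forbid NULL (a CHECK constraint passes when its expression is NULL) → nullable.
- language: part of the PRIMARY KEY, which implies NOT NULL → not nullable.
- pages: CHECK does not forbid NULL (a CHECK constraint passes when its expression is NULL) → nullable.
- publisher_id: part of the PRIMARY KEY, which implies NOT NULL → not nullable.
- year: declared NOT NULL → not nullable.

capacity, email, due_date, copy_no, pages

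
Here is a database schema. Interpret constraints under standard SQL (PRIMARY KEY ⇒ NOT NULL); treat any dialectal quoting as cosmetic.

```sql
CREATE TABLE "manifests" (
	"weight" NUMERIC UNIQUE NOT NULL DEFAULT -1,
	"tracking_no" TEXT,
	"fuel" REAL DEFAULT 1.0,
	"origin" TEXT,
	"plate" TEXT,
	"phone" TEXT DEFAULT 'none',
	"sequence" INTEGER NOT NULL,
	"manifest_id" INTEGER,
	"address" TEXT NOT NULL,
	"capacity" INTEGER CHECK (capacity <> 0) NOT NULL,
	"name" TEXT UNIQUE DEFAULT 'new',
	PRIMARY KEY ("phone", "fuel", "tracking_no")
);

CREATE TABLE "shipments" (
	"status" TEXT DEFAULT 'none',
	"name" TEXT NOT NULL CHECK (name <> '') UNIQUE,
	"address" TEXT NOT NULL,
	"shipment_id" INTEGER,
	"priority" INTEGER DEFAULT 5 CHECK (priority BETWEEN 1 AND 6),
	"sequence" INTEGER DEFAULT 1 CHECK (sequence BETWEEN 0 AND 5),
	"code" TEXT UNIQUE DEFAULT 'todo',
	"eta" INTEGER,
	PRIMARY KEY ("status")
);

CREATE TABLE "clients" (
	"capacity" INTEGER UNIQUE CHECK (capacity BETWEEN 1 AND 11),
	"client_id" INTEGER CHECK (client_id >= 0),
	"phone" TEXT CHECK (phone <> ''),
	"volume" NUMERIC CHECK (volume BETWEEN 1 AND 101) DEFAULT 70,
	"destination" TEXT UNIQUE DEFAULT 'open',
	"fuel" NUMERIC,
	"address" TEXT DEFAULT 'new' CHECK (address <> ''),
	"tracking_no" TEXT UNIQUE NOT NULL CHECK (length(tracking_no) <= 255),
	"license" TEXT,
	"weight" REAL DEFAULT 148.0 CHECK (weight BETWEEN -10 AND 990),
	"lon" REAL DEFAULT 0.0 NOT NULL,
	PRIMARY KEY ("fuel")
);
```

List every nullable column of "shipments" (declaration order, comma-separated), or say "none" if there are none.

shipment_id, priority, sequence, code, eta

- status: part of the PRIMARY KEY, which implies NOT NULL → not nullable.
- name: declared NOT NULL → not nullable.
- address: declared NOT NULL → not nullable.
- shipment_id: no NOT NULL constraint applies → nullable.
- priority: CHECK does not forbid NULL (a CHECK constraint passes when its expression is NULL) → nullable.
- sequence: CHECK does not forbid NULL (a CHECK constraint passes when its expression is NULL) → nullable.
- code: UNIQUE does not imply NOT NULL → nullable.
- eta: no NOT NULL constraint applies → nullable.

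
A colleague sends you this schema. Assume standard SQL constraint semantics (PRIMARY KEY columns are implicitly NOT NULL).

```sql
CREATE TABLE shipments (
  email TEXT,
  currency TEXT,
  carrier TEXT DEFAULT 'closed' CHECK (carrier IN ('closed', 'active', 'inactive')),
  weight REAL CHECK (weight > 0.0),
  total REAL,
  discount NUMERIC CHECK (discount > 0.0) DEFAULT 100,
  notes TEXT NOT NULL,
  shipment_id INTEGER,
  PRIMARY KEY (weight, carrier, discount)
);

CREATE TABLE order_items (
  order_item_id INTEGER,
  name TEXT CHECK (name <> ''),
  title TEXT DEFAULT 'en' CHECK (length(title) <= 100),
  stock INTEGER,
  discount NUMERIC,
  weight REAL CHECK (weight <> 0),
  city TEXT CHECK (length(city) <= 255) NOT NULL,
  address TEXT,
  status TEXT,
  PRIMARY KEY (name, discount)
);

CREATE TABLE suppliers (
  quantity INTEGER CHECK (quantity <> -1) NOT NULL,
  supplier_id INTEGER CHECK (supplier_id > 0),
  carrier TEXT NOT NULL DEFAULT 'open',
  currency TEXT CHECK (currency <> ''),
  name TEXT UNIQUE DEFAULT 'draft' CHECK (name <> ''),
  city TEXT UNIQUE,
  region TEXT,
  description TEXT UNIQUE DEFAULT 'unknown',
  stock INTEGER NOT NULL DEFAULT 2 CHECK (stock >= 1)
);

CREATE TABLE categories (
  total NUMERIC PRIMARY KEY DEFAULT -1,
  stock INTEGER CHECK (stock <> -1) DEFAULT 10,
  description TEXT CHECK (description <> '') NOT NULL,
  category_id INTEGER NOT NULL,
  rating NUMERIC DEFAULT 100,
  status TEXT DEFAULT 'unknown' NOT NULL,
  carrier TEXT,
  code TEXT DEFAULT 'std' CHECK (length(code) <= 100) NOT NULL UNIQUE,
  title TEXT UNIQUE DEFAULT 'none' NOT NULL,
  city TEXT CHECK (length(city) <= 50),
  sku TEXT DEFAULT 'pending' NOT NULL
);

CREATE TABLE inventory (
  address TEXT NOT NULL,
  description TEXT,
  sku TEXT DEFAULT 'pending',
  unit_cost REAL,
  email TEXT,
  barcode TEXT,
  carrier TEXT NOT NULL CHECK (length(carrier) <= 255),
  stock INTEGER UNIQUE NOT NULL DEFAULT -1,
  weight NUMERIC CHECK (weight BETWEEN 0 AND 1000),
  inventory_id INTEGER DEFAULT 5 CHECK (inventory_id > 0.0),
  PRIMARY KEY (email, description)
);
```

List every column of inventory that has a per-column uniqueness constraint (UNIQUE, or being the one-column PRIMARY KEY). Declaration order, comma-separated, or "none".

stock

- address: no UNIQUE or single-column PK constraint.
- description: part of a composite PRIMARY KEY — only the tuple is unique, not this column on its own.
- sku: no UNIQUE or single-column PK constraint.
- unit_cost: no UNIQUE or single-column PK constraint.
- email: part of a composite PRIMARY KEY — only the tuple is unique, not this column on its own.
- barcode: no UNIQUE or single-column PK constraint.
- carrier: no UNIQUE or single-column PK constraint.
- stock: declared UNIQUE → unique.
- weight: no UNIQUE or single-column PK constraint.
- inventory_id: no UNIQUE or single-column PK constraint.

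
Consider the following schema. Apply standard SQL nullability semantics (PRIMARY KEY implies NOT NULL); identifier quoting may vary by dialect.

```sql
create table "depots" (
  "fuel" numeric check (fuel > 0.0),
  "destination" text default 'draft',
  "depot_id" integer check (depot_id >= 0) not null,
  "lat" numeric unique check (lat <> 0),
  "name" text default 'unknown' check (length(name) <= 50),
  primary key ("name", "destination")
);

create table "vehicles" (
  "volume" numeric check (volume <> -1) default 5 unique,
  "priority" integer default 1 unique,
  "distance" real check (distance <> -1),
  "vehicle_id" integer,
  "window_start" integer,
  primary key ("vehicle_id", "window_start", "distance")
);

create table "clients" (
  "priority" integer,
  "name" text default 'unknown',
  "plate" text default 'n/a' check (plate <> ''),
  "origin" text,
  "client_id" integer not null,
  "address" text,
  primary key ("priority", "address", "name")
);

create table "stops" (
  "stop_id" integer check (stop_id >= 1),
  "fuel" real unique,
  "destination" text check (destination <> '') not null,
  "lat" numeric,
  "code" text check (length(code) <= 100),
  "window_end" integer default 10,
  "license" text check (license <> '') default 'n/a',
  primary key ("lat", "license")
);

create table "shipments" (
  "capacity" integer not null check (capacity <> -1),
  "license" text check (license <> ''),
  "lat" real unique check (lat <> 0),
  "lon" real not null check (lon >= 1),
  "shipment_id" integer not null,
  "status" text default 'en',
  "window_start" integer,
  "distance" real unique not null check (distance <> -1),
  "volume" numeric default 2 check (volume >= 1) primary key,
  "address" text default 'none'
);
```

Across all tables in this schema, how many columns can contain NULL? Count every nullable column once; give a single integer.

15

depots: 2 nullable (fuel, lat — PK (name, destination) and explicit NOT NULL columns excluded).
vehicles: 2 nullable (volume, priority — PK (vehicle_id, window_start, distance) and explicit NOT NULL columns excluded).
clients: 2 nullable (plate, origin — PK (priority, address, name) and explicit NOT NULL columns excluded).
stops: 4 nullable (stop_id, fuel, code, window_end — PK (lat, license) and explicit NOT NULL columns excluded).
shipments: 5 nullable (license, lat, status, window_start, address — PK (volume) and explicit NOT NULL columns excluded).
Total: 2 + 2 + 2 + 4 + 5 = 15.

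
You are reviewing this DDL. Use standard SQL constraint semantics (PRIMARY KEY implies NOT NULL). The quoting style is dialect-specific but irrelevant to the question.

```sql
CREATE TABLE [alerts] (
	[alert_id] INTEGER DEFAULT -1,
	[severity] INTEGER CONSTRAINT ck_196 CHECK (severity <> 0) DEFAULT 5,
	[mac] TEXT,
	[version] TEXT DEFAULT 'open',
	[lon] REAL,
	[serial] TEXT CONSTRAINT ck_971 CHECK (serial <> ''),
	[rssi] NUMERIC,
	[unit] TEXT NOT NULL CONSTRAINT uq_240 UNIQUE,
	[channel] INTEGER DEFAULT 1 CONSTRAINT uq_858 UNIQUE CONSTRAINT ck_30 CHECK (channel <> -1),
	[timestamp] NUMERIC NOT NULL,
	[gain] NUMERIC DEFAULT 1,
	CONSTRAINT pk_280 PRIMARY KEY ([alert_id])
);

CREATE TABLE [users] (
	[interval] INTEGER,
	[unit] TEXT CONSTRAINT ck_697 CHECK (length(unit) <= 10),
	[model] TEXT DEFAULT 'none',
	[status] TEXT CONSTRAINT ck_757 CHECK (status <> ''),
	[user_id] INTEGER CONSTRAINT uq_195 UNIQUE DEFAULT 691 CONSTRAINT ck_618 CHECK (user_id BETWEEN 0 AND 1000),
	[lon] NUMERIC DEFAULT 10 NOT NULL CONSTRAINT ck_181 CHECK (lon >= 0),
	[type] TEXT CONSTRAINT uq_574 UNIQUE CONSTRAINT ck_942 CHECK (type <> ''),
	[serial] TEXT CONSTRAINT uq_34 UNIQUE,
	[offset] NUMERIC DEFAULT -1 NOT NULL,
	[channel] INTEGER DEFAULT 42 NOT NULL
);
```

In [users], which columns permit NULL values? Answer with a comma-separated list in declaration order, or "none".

interval, unit, model, status, user_id, type, serial

- interval: no NOT NULL constraint applies → nullable.
- unit: CHECK does not forbid NULL (a CHECK constraint passes when its expression is NULL) → nullable.
- model: DEFAULT only fills an omitted column; an explicit NULL is still allowed → nullable.
- status: CHECK does not forbid NULL (a CHECK constraint passes when its expression is NULL) → nullable.
- user_id: CHECK does not forbid NULL (a CHECK constraint passes when its expression is NULL) → nullable.
- lon: declared NOT NULL → not nullable.
- type: CHECK does not forbid NULL (a CHECK constraint passes when its expression is NULL) → nullable.
- serial: UNIQUE does not imply NOT NULL → nullable.
- offset: declared NOT NULL → not nullable.
- channel: declared NOT NULL → not nullable.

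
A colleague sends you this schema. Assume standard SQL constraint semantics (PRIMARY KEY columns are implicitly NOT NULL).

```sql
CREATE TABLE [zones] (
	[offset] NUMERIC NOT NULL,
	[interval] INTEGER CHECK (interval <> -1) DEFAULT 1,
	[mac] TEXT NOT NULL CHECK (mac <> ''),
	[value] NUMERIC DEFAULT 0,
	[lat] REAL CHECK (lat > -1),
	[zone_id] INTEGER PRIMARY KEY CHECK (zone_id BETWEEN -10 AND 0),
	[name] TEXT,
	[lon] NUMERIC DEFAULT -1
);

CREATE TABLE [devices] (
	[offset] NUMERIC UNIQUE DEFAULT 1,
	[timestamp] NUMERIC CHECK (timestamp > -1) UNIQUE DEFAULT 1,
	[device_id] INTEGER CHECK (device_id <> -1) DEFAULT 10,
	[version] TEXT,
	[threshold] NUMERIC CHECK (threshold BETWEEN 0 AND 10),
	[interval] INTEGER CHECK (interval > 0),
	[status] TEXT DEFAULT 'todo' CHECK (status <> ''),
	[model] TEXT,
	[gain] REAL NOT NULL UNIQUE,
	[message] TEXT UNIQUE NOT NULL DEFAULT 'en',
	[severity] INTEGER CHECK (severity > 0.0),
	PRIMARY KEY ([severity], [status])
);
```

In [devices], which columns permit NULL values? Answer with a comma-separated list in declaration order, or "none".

- offset: UNIQUE does not imply NOT NULL → nullable.
- timestamp: CHECK does not forbid NULL (a CHECK constraint passes when its expression is NULL) → nullable.
- device_id: CHECK does not forbid NULL (a CHECK constraint passes when its expression is NULL) → nullable.
- version: no NOT NULL constraint applies → nullable.
- threshold: CHECK does not forbid NULL (a CHECK constraint passes when its expression is NULL) → nullable.
- interval: CHECK does not forbid NULL (a CHECK constraint passes when its expression is NULL) → nullable.
- status: part of the PRIMARY KEY, which implies NOT NULL → not nullable.
- model: no NOT NULL constraint applies → nullable.
- gain: declared NOT NULL → not nullable.
- message: declared NOT NULL → not nullable.
- severity: part of the PRIMARY KEY, which implies NOT NULL → not nullable.

offset, timestamp, device_id, version, threshold, interval, model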